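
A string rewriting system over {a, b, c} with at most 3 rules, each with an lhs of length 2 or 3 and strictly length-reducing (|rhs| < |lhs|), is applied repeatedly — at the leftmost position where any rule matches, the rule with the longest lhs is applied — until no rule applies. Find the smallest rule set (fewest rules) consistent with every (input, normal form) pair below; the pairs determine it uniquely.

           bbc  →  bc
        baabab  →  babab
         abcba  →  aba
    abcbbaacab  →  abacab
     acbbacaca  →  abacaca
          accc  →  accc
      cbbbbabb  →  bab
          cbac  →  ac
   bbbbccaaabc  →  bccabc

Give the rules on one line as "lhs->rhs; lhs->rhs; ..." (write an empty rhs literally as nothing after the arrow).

aa->a; bb->b; cb->

  | bbc => bc
  | baabab => babab
  | abcba => aba
  | abcbbaacab => abbaacab => abaacab => abacab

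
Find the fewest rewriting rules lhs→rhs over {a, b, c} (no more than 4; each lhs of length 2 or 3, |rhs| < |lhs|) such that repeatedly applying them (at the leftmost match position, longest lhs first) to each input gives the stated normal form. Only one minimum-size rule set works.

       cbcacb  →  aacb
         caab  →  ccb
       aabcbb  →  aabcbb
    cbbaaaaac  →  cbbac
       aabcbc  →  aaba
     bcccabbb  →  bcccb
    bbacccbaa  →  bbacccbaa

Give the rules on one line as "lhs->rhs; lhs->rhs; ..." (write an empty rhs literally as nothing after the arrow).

  | cbcacb => aacb
  | caab => ccb
  | aabcbb
  | cbbaaaaac => cbbaaac => cbbac

aaa->a; abb->; caa->cc; cbc->a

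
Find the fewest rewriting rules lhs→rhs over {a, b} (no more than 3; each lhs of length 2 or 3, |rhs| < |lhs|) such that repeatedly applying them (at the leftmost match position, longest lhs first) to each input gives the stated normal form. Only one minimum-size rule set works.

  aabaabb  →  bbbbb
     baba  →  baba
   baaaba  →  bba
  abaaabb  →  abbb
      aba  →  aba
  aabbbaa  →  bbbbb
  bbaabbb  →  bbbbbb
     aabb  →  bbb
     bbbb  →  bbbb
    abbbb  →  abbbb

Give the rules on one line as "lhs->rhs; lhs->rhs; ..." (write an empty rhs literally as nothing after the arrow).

  | aabaabb => bbaabb => bbbbb
  | baba
  | baaaba => bba
  | abaaabb => abbb

aa->b; aaa->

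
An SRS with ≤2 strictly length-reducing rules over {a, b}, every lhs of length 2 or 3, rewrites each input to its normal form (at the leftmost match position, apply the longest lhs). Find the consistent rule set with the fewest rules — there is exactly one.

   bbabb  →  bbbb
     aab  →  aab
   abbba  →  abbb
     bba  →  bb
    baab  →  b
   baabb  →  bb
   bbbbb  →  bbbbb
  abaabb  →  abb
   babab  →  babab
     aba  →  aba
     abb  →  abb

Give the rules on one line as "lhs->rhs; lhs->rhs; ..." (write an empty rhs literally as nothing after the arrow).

  | bbabb => bbbb
  | aab
  | abbba => abbb
  | bba => bb

baa->; bba->bb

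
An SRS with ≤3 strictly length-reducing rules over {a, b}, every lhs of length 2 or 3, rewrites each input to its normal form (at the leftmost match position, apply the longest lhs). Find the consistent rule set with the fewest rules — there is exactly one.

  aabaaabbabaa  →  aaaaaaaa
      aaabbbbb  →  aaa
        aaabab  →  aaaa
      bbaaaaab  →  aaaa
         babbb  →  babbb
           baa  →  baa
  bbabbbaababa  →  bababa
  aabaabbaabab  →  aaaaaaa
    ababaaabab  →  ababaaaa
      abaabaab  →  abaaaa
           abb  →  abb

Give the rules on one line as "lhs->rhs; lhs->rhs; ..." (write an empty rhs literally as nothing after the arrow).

aab->aa; bba->

  | aabaaabbabaa => aaaaabbabaa => aaaaababaa => aaaaaabaa => aaaaaaaa
  | aaabbbbb => aaabbbb => aaabbb => aaabb => aaab => aaa
  | aaabab => aaaab => aaaa
  | bbaaaaab => aaaab => aaaa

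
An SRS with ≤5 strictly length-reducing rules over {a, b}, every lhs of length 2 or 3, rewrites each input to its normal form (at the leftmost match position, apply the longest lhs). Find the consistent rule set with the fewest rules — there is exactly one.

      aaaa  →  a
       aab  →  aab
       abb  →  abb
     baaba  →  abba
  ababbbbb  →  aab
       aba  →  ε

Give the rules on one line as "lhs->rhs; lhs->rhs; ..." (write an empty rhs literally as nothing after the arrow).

  | aaaa => a
  | aab
  | abb
  | baaba => abba

aaa->; aba->; baa->ab; bbb->ab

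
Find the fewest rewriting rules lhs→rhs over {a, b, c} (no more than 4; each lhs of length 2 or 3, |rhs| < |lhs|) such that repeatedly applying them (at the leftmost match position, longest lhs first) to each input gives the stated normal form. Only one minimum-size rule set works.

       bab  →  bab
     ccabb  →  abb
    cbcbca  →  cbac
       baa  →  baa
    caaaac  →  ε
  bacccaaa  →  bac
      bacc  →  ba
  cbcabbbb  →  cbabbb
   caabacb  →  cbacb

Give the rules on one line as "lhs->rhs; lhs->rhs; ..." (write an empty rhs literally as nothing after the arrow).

  | bab
  | ccabb => abb
  | cbcbca => cbaca => cbac
  | baa

bcb->ba; ca->c; cc->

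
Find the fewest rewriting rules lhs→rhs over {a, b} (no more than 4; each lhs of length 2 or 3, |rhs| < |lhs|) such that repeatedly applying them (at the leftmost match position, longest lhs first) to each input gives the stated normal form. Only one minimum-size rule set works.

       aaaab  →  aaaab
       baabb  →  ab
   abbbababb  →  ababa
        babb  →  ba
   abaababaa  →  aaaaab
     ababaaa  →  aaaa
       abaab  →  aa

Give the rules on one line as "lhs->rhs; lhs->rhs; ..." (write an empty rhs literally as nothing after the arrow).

  | aaaab
  | baabb => abbb => ab
  | abbbababb => abababb => ababa
  | babb => ba

baa->ab; bb->; bba->aa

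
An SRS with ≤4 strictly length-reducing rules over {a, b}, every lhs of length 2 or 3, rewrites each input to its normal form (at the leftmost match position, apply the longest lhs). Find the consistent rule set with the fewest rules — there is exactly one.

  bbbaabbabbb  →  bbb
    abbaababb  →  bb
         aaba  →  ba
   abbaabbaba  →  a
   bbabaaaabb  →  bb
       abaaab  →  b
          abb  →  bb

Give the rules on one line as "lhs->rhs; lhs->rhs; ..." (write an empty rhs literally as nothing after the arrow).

ab->b; baa->a; bab->

  | bbbaabbabbb => bbabbabbb => bbabbb => bbb
  | abbaababb => bbaababb => bababb => abb => bb
  | aaba => aba => ba
  | abbaabbaba => bbaabbaba => babbaba => baba => a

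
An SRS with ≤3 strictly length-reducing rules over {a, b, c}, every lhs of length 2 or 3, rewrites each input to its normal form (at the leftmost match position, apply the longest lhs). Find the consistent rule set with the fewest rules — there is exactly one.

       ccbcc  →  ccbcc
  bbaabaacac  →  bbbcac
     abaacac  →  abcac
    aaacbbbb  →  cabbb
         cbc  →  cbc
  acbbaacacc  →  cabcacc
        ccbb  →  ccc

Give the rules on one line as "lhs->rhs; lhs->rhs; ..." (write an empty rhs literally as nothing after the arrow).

aa->; acb->ca; cbb->cc

  | ccbcc
  | bbaabaacac => bbbaacac => bbbcac
  | abaacac => abcac
  | aaacbbbb => acbbbb => cabbb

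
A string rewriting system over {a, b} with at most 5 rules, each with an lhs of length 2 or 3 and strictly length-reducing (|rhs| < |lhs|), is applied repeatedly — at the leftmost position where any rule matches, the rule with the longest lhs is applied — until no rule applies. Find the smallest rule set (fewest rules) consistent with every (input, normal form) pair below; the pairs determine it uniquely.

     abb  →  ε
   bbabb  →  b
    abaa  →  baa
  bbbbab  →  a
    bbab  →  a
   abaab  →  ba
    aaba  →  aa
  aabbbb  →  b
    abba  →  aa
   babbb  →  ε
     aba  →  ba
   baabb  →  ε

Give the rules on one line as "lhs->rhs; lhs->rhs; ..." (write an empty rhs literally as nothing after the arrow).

aab->a; ab->b; bb->; bba->aa

  | abb => bb => ε
  | bbabb => aabb => ab => b
  | abaa => baa
  | bbbbab => bbab => aab => a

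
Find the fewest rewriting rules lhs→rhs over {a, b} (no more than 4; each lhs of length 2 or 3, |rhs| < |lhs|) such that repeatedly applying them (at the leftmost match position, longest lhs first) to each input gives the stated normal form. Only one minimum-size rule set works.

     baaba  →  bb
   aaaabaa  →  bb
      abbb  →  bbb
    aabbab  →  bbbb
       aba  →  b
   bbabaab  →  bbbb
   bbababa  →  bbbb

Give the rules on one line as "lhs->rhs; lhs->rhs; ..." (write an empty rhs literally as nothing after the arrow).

  | baaba => baba => bba => bb
  | aaaabaa => baabaa => babaa => bbaa => bba => bb
  | abbb => bbb
  | aabbab => bbbab => bbbb

aa->b; ab->b; ba->b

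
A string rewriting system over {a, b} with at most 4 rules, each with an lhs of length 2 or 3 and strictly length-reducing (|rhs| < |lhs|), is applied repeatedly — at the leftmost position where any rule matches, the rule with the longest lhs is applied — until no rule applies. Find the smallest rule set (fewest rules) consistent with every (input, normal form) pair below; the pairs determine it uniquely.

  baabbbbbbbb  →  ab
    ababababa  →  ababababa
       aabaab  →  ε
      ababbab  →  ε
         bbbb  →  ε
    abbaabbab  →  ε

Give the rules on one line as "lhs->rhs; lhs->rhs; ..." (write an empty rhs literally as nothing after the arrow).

  | baabbbbbbbb => abbbbbbbbb => abbbbbbb => abbbbb => abbb => ab
  | ababababa
  | aabaab => aaaab => aab => aa => ε
  | ababbab => abaab => aabb => aab => aa => ε

aa->; aab->aa; baa->ab; bb->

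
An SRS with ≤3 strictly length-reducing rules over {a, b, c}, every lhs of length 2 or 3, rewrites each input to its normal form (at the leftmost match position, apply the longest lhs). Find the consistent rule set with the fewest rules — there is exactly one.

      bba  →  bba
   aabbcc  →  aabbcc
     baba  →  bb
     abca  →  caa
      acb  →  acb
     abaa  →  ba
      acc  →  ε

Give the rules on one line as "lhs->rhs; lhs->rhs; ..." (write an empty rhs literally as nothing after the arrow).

aba->b; abc->ca; acc->

  | bba
  | aabbcc
  | baba => bb
  | abca => caa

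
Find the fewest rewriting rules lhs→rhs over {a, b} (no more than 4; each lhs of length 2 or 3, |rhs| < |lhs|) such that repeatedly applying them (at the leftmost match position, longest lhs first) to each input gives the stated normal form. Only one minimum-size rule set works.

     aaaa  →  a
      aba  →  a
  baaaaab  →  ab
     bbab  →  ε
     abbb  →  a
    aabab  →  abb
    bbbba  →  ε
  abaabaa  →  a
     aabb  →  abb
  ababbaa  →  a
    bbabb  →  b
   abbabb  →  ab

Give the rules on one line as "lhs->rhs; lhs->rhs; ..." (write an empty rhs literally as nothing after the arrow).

aa->a; ba->; bab->bb; bbb->

  | aaaa => aaa => aa => a
  | aba => a
  | baaaaab => aaaab => aaab => aab => ab
  | bbab => bbb => ε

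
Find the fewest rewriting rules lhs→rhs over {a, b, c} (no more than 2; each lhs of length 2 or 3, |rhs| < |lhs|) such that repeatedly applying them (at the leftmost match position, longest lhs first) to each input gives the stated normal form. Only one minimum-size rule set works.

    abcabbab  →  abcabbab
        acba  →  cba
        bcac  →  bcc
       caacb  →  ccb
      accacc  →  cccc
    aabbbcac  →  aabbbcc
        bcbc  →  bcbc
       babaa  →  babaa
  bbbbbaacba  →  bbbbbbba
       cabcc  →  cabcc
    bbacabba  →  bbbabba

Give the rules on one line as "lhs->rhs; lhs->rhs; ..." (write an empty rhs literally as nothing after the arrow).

ac->c; bac->bb

  | abcabbab
  | acba => cba
  | bcac => bcc
  | caacb => cacb => ccb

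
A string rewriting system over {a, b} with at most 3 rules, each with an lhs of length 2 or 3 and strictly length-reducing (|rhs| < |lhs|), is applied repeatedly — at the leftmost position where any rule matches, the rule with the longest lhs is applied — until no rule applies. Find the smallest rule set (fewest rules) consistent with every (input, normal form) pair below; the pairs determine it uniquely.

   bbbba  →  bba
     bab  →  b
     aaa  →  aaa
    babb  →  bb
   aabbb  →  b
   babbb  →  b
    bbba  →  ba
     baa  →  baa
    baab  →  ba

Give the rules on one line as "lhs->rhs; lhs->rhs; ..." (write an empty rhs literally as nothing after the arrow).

ab->; bbb->b

  | bbbba => bba
  | bab => b
  | aaa
  | babb => bb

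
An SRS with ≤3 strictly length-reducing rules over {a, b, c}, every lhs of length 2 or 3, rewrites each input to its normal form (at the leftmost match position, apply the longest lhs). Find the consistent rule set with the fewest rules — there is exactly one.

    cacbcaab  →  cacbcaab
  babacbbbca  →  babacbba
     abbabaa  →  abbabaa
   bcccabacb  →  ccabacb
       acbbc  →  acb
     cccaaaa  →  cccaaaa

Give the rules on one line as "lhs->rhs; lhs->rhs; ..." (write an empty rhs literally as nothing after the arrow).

bbc->b; bcc->c

  | cacbcaab
  | babacbbbca => babacbba
  | abbabaa
  | bcccabacb => ccabacb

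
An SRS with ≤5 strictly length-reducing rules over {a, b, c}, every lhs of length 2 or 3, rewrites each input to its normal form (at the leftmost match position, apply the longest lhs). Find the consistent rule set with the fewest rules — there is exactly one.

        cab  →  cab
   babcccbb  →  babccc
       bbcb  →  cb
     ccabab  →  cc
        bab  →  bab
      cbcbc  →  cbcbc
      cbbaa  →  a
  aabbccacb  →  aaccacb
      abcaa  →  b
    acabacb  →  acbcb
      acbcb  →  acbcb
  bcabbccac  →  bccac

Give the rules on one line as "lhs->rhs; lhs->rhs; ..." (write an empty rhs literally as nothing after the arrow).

aba->b; bb->; bca->b; caa->a

  | cab
  | babcccbb => babccc
  | bbcb => cb
  | ccabab => ccbb => cc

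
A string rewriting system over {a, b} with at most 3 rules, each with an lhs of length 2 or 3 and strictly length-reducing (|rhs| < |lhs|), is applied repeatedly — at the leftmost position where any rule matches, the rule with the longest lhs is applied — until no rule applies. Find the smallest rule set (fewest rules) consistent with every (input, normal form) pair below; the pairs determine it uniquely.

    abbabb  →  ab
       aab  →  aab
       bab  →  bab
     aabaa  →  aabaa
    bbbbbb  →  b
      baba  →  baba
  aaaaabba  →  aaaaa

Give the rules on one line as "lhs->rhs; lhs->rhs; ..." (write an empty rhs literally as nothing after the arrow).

  | abbabb => abb => ab
  | aab
  | bab
  | aabaa

bb->b; bba->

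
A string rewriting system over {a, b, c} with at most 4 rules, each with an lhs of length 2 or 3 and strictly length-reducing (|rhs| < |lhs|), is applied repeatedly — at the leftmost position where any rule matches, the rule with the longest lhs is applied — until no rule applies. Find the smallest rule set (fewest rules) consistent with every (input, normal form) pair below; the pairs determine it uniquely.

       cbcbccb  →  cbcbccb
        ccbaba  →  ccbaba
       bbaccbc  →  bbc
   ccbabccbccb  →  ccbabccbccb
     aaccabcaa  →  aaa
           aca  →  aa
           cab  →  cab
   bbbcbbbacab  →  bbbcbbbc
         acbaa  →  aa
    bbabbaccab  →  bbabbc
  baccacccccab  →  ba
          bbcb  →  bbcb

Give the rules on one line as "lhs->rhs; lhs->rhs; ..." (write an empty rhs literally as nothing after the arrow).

aab->c; ac->a; acb->

  | cbcbccb
  | ccbaba
  | bbaccbc => bbacbc => bbc
  | ccbabccbccb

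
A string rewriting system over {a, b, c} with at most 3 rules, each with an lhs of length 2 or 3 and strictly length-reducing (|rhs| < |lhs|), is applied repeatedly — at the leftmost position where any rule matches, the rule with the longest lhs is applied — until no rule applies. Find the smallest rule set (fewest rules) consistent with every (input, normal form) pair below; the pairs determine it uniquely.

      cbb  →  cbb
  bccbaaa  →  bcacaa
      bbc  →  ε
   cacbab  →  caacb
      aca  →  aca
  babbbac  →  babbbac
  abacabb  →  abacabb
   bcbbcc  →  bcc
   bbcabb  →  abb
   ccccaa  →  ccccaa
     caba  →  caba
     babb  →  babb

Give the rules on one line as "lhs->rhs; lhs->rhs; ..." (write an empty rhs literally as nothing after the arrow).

  | cbb
  | bccbaaa => bcacaa
  | bbc => ε
  | cacbab => caacb

bbc->; cba->ac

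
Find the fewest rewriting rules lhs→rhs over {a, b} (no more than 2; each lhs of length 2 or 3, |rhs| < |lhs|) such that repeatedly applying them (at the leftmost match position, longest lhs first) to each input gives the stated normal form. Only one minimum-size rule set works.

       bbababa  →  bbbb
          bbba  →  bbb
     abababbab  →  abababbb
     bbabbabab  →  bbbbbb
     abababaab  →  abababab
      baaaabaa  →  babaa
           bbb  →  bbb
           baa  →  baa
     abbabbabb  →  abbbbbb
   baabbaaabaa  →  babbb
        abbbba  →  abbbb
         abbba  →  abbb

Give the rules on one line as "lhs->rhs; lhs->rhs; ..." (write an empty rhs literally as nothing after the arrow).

aab->ab; bba->bb

  | bbababa => bbbaba => bbbba => bbbb
  | bbba => bbb
  | abababbab => abababbb
  | bbabbabab => bbbbabab => bbbbbab => bbbbbb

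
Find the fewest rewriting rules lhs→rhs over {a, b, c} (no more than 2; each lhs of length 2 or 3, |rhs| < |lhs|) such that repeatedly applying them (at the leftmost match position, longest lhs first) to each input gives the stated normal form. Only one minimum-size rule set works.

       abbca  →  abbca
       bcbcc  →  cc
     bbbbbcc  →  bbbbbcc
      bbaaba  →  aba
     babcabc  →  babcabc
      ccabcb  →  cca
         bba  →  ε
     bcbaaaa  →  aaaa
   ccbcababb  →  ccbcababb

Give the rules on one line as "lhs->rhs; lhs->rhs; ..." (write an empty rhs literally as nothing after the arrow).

  | abbca
  | bcbcc => cc
  | bbbbbcc
  | bbaaba => aba

bba->; bcb->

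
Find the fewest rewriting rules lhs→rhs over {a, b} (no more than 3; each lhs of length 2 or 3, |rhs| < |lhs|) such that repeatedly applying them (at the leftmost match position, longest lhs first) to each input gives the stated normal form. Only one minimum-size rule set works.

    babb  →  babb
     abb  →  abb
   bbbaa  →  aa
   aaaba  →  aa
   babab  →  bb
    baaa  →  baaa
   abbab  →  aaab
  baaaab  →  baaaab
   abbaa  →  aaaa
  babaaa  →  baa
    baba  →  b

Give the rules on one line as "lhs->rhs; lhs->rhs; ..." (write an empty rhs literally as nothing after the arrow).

aba->; bba->aa; bbb->

  | babb
  | abb
  | bbbaa => aa
  | aaaba => aa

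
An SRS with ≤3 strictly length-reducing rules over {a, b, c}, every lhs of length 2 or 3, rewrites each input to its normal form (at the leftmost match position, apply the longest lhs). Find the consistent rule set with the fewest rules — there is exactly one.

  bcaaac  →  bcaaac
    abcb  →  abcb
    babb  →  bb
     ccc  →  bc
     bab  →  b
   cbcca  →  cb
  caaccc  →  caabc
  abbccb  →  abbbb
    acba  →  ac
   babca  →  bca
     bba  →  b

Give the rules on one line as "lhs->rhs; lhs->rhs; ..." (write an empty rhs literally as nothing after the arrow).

  | bcaaac
  | abcb
  | babb => bb
  | ccc => bc

ba->; cc->b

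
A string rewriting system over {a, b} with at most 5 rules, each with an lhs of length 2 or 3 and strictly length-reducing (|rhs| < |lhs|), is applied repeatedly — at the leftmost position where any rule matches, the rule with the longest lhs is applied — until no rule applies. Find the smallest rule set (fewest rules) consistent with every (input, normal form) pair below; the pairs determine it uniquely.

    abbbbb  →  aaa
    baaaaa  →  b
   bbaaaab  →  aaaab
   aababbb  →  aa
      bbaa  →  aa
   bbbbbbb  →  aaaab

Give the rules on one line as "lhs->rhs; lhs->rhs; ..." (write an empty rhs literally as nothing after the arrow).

  | abbbbb => aaabb => aaa
  | baaaaa => baaaa => baaa => baa => ba => b
  | bbaaaab => aaaab
  | aababbb => aabb => aa

ba->b; bab->; bb->; bbb->aa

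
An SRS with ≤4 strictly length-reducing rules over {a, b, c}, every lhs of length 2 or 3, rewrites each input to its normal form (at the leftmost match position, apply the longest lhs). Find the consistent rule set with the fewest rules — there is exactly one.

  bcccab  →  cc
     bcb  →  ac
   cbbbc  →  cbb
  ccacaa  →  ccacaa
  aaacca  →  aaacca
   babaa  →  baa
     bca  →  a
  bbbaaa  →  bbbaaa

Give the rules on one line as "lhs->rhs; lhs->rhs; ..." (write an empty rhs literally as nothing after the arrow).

ab->; bc->; bcb->ac

  | bcccab => ccab => cc
  | bcb => ac
  | cbbbc => cbb
  | ccacaa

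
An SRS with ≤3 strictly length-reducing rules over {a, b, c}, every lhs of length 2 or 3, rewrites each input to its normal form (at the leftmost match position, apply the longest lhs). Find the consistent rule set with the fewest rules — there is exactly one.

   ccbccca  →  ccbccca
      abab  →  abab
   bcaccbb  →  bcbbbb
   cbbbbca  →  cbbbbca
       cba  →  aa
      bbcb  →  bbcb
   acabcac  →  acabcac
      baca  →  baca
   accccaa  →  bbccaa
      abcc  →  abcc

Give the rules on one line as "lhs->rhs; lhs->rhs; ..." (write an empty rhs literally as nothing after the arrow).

acc->bb; cba->aa

  | ccbccca
  | abab
  | bcaccbb => bcbbbb
  | cbbbbca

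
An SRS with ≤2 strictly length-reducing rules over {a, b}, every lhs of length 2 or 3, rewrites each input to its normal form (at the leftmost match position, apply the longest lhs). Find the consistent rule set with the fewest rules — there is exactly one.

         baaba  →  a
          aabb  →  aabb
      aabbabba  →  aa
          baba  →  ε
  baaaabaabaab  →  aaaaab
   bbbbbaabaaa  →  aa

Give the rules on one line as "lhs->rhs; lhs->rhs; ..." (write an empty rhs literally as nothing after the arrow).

ba->; bba->

  | baaba => aba => a
  | aabb
  | aabbabba => aabba => aa
  | baba => ba => ε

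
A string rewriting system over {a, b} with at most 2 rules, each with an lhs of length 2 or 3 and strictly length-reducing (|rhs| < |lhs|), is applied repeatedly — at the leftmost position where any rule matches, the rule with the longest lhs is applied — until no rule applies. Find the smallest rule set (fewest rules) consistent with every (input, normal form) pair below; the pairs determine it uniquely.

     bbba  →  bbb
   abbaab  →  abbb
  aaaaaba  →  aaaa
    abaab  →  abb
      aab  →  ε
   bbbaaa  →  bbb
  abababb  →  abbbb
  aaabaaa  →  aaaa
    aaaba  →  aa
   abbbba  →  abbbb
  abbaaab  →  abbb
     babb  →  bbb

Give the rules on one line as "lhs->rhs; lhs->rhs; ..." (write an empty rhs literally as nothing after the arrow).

  | bbba => bbb
  | abbaab => abbab => abbb
  | aaaaaba => aaaa
  | abaab => abab => abb

aab->; ba->b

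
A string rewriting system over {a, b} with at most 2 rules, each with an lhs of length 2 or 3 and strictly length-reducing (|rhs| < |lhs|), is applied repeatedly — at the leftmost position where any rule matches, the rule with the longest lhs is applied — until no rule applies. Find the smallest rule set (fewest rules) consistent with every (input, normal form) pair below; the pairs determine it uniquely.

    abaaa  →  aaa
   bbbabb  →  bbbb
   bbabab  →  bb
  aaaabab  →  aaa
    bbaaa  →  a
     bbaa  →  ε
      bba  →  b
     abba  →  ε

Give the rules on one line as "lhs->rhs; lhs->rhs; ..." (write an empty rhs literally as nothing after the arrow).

  | abaaa => aaa
  | bbbabb => bbbb
  | bbabab => bbab => bb
  | aaaabab => aaaab => aaa

ab->; ba->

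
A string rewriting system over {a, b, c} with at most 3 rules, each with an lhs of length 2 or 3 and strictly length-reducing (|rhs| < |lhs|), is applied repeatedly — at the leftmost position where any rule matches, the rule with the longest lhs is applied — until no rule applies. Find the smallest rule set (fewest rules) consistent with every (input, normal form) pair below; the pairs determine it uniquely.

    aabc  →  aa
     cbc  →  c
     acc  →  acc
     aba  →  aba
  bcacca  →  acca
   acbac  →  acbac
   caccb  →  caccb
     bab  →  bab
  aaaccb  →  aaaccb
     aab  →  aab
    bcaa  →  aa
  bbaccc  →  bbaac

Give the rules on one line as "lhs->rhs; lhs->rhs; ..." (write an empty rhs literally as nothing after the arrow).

  | aabc => aa
  | cbc => c
  | acc
  | aba

bc->; ccc->ac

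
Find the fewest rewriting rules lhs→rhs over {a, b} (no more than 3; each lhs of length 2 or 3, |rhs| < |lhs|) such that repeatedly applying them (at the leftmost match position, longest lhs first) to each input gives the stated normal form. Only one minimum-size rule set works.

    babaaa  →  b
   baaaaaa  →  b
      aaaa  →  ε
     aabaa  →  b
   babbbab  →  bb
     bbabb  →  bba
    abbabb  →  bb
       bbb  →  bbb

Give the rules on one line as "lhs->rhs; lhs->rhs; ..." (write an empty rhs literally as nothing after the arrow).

  | babaaa => baaaa => baa => b
  | baaaaaa => baaaa => baa => b
  | aaaa => aa => ε
  | aabaa => baa => b

aa->; ab->a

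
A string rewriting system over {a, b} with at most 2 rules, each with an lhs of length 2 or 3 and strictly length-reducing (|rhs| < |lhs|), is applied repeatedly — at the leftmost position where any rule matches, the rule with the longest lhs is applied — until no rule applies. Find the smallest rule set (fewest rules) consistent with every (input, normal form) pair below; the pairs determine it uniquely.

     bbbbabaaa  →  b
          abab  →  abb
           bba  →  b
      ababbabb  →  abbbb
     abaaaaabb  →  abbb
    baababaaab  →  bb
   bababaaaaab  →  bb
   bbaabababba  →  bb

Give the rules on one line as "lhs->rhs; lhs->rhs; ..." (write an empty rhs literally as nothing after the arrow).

ba->b; bba->b

  | bbbbabaaa => bbbbaaa => bbbaa => bba => b
  | abab => abb
  | bba => b
  | ababbabb => abbbabb => abbbb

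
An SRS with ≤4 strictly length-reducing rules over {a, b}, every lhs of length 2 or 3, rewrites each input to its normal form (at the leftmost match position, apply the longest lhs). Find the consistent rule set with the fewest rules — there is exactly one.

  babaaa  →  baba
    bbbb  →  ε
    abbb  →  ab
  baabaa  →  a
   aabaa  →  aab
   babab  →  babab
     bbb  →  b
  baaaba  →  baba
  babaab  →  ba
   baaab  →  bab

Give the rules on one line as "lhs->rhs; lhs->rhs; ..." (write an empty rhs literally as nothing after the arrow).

  | babaaa => baba
  | bbbb => bb => ε
  | abbb => ab
  | baabaa => bbaa => a

baa->b; bb->; bba->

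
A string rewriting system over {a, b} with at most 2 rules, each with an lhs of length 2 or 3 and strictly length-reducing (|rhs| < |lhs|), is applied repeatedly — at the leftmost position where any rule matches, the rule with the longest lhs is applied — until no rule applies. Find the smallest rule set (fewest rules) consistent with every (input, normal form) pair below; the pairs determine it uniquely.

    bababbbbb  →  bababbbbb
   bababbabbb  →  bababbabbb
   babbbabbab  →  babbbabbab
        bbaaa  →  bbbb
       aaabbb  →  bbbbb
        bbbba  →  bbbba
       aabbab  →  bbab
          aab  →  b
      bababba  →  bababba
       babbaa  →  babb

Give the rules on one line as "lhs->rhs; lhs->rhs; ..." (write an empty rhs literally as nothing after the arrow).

  | bababbbbb
  | bababbabbb
  | babbbabbab
  | bbaaa => bbbb

aa->; aaa->bb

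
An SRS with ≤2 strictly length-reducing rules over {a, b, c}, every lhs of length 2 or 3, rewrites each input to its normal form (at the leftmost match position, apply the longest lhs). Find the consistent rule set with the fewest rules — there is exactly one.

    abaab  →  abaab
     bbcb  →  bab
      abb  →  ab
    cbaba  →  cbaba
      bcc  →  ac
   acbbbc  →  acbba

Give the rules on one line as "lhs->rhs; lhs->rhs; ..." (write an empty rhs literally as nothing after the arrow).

abb->ab; bc->a

  | abaab
  | bbcb => bab
  | abb => ab
  | cbaba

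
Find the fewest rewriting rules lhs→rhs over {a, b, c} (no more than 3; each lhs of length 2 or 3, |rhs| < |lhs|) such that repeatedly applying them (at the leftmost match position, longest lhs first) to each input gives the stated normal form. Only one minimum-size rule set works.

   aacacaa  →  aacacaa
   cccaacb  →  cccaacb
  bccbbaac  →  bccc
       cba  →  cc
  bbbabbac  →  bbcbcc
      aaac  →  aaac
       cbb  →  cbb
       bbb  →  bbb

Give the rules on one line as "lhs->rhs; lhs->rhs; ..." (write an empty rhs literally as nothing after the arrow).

  | aacacaa
  | cccaacb
  | bccbbaac => bccbcac => bccc
  | cba => cc

ba->c; bca->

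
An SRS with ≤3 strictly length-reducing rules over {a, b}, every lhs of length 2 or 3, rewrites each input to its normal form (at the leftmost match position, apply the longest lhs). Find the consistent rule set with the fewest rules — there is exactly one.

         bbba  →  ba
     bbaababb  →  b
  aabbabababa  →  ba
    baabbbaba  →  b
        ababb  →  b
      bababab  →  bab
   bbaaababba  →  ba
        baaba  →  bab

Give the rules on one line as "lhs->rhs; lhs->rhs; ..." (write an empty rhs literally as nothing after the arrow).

aba->b; abb->b; bb->b

  | bbba => bba => ba
  | bbaababb => baababb => babbb => bbb => bb => b
  | aabbabababa => ababababa => bbababa => bababa => bbba => bba => ba
  | baabbbaba => babbaba => bbaba => baba => bb => b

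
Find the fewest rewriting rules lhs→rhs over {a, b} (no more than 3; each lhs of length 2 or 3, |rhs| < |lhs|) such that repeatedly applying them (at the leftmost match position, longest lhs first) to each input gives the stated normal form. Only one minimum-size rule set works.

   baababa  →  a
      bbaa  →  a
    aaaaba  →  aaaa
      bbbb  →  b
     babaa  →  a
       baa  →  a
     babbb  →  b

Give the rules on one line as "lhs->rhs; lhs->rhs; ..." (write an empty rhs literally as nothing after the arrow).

  | baababa => ababa => aba => a
  | bbaa => baa => a
  | aaaaba => aaaa
  | bbbb => bbb => bb => b

ba->; bb->b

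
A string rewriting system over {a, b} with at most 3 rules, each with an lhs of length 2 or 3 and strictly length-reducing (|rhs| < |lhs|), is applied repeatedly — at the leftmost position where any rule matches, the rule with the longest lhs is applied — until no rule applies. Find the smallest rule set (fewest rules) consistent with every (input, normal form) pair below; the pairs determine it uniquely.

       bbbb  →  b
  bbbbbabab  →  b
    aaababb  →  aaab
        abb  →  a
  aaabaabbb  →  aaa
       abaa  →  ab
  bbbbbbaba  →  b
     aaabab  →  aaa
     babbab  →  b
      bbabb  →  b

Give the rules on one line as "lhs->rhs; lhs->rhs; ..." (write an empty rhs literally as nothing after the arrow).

  | bbbb => bbb => bb => b
  | bbbbbabab => bbbbabab => bbbabab => bbabab => babab => bbab => bab => bb => b
  | aaababb => aaabbb => aaab
  | abb => a

abb->a; ba->b; bb->b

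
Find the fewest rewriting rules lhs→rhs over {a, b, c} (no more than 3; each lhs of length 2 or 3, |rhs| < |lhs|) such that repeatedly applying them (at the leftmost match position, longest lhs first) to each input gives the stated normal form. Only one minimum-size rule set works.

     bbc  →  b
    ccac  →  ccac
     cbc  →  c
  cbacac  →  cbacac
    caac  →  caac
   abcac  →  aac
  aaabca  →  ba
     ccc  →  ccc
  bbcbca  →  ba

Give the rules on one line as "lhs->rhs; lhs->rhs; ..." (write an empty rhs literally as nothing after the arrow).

  | bbc => b
  | ccac
  | cbc => c
  | cbacac

aaa->b; bc->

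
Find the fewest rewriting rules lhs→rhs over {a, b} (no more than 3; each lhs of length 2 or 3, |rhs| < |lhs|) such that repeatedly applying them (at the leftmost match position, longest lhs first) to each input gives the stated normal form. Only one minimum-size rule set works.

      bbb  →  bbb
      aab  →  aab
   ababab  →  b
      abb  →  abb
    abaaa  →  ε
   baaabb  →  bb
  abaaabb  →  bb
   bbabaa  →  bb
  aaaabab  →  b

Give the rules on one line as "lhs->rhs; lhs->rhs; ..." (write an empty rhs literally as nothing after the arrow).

  | bbb
  | aab
  | ababab => babab => bab => b
  | abb

aba->ba; ba->; baa->b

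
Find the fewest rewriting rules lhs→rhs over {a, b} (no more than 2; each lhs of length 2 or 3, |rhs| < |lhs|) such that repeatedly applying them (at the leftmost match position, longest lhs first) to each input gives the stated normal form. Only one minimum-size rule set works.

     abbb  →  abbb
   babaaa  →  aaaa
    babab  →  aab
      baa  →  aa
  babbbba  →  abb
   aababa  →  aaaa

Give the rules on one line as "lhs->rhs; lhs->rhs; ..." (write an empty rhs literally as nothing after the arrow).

  | abbb
  | babaaa => abaaa => aaaa
  | babab => abab => aab
  | baa => aa

ba->a; bba->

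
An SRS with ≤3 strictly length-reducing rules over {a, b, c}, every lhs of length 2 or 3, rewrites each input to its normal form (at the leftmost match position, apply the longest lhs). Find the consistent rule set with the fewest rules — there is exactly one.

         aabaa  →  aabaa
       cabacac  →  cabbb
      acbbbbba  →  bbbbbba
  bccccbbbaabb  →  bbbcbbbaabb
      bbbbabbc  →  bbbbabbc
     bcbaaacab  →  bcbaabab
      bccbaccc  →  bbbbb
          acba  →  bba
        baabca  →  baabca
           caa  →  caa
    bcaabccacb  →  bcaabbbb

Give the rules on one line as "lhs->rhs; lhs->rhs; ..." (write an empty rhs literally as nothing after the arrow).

  | aabaa
  | cabacac => cabbac => cabbb
  | acbbbbba => bbbbbba
  | bccccbbbaabb => bbbcbbbaabb

ac->b; cc->b; ccc->bb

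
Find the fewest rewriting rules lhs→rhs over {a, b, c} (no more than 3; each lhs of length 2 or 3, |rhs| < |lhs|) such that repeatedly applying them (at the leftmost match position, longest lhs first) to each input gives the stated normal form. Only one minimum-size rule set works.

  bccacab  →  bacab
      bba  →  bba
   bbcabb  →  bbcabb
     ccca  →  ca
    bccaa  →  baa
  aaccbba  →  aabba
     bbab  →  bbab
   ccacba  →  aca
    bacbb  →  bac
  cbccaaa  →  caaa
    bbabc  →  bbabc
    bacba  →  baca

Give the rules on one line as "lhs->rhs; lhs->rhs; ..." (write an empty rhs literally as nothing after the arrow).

  | bccacab => bacab
  | bba
  | bbcabb
  | ccca => ca

cb->c; cc->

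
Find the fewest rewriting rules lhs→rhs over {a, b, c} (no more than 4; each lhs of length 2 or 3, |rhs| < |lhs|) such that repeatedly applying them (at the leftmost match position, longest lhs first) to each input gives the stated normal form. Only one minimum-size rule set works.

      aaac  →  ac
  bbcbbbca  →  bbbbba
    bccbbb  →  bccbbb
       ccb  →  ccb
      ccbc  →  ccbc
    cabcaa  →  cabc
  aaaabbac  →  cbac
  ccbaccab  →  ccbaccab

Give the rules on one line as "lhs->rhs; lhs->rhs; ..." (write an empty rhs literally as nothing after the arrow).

aa->; aab->c; bbc->bb

  | aaac => ac
  | bbcbbbca => bbbbbca => bbbbba
  | bccbbb
  | ccb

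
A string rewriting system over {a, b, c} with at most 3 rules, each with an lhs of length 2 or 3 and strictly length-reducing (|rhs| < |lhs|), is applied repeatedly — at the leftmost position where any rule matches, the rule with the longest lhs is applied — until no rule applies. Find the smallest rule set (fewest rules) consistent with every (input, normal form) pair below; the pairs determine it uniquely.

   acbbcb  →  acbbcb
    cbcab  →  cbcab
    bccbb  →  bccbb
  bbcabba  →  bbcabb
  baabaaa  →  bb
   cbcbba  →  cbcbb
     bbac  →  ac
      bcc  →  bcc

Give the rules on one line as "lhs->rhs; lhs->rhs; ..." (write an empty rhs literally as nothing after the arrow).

  | acbbcb
  | cbcab
  | bccbb
  | bbcabba => bbcabb

ba->b; bac->ac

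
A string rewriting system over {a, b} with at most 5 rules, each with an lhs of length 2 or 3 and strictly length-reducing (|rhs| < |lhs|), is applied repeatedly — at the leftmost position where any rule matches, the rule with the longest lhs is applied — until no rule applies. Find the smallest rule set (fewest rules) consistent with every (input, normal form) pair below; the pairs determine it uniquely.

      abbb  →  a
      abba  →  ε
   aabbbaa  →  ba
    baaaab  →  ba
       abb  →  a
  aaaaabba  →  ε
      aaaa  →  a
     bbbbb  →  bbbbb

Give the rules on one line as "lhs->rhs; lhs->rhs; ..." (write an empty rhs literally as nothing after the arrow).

aa->; aaa->; ab->a; bba->

  | abbb => abb => ab => a
  | abba => aba => aa => ε
  | aabbbaa => bbbaa => ba
  | baaaab => bab => ba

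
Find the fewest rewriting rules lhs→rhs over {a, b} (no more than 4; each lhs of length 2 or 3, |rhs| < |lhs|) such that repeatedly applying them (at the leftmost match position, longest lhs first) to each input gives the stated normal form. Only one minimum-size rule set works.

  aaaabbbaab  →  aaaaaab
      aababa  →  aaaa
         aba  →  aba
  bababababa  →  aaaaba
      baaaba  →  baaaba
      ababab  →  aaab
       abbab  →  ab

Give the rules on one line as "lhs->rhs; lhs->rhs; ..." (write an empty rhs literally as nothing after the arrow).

  | aaaabbbaab => aaaaaab
  | aababa => aaaa
  | aba
  | bababababa => aabababa => aaaaba

bab->a; bba->; bbb->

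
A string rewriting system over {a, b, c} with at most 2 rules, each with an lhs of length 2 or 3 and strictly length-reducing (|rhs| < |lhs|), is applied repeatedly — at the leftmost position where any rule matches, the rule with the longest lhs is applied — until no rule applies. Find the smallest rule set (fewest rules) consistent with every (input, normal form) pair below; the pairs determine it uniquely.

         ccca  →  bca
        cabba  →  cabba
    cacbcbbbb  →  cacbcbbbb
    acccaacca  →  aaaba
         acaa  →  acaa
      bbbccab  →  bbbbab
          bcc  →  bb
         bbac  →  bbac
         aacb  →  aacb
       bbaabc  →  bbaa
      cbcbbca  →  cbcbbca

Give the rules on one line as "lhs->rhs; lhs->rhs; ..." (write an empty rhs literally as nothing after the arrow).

abc->a; cc->b

  | ccca => bca
  | cabba
  | cacbcbbbb
  | acccaacca => abcaacca => aaacca => aaaba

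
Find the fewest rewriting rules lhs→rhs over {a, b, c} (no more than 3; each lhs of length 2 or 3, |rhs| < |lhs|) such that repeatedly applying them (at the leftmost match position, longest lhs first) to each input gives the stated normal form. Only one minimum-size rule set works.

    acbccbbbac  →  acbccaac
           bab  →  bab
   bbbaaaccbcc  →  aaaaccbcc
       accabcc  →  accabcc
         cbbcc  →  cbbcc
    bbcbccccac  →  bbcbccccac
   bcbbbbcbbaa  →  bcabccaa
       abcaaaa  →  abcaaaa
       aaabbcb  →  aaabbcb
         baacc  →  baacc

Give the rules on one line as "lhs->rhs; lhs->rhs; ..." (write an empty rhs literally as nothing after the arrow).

bba->ca; bbb->a

  | acbccbbbac => acbccaac
  | bab
  | bbbaaaccbcc => aaaaccbcc
  | accabcc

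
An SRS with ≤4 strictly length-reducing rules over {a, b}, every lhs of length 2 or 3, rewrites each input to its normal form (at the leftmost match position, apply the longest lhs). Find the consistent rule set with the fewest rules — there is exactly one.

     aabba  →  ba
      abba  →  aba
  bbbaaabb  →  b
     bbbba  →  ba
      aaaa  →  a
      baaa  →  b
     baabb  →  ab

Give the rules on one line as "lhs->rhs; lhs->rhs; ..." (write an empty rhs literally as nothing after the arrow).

  | aabba => bbba => bba => ba
  | abba => aba
  | bbbaaabb => bbaaabb => baaabb => aabb => bbb => bb => b
  | bbbba => bbba => bba => ba

aa->b; baa->a; bb->b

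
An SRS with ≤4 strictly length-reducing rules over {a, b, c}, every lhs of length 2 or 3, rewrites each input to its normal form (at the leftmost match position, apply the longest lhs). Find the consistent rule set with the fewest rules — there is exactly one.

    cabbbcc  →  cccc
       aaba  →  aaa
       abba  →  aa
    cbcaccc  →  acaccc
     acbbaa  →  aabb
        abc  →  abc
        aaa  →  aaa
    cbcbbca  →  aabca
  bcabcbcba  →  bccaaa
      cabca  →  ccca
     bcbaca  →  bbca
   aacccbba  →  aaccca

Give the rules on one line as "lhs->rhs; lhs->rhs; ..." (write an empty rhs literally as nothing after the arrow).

ba->a; baa->bb; cab->cc; cb->a

  | cabbbcc => ccbbcc => cabcc => cccc
  | aaba => aaa
  | abba => aba => aa
  | cbcaccc => acaccc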